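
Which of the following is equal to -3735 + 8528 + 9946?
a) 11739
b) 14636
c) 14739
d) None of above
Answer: c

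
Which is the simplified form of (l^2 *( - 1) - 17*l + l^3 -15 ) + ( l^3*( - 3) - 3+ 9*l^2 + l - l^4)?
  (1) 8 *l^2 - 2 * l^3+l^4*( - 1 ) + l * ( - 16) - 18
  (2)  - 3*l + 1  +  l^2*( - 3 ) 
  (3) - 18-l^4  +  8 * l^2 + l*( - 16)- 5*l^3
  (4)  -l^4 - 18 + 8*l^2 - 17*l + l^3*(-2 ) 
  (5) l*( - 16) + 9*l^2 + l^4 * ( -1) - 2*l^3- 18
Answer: 1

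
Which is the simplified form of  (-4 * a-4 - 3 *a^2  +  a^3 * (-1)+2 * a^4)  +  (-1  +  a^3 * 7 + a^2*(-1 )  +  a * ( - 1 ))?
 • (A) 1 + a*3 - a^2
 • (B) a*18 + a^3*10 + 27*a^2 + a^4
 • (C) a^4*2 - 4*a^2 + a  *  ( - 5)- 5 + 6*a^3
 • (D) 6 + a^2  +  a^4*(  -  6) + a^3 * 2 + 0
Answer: C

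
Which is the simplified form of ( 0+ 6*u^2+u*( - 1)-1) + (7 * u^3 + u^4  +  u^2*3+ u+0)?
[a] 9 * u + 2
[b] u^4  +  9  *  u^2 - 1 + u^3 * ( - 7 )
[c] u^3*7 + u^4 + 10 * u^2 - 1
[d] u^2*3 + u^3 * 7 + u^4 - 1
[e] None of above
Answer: e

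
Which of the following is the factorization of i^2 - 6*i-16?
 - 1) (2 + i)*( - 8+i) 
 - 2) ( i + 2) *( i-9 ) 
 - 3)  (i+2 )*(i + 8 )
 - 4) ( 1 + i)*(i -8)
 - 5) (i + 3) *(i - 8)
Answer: 1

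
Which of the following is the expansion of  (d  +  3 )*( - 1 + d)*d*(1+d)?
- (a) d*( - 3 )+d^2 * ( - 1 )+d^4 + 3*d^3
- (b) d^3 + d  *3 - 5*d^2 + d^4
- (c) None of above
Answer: a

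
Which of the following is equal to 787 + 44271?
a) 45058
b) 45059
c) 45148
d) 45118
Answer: a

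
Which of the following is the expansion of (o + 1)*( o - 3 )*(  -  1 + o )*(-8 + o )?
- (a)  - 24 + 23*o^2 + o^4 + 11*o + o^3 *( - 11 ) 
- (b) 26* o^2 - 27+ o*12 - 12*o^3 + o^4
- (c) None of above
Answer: a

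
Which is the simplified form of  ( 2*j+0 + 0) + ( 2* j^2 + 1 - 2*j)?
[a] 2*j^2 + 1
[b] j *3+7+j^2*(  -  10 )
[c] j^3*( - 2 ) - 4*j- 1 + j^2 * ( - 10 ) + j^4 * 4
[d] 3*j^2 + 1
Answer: a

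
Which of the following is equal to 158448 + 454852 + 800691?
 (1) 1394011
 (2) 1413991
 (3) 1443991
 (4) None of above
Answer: 2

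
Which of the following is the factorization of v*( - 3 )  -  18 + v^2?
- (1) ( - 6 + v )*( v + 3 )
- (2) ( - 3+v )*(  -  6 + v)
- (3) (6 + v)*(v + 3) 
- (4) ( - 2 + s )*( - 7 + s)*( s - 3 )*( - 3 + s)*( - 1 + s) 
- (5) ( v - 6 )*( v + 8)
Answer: 1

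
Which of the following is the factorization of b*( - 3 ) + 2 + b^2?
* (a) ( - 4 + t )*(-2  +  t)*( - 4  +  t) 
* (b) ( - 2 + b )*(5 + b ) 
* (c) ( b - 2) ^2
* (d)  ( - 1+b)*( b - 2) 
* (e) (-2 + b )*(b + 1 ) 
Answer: d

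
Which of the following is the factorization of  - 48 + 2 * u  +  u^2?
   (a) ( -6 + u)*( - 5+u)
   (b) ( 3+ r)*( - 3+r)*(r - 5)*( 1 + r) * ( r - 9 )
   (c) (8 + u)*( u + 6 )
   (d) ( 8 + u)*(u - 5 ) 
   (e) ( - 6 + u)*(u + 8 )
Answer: e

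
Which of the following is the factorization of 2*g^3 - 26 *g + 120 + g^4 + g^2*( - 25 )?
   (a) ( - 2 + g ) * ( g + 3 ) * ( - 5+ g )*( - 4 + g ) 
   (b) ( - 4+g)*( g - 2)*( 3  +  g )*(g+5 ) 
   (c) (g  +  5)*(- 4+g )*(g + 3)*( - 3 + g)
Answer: b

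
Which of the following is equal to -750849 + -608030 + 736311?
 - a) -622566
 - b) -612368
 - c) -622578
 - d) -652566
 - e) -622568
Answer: e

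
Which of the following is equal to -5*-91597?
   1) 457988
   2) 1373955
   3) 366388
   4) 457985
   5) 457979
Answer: 4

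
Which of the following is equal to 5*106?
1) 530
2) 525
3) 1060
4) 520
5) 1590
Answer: 1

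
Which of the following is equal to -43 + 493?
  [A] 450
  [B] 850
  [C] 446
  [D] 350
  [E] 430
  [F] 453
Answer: A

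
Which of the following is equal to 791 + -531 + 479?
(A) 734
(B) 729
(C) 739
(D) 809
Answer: C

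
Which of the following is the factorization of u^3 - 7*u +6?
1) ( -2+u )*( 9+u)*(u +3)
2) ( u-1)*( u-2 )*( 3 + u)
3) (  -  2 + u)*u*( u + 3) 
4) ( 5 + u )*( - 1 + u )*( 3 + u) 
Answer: 2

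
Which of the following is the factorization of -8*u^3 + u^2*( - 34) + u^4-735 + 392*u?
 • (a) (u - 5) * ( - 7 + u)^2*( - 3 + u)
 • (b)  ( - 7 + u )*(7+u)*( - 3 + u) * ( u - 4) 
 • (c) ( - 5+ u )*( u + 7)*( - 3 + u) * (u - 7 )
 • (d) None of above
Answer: c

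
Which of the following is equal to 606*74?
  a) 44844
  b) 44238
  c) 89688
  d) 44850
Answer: a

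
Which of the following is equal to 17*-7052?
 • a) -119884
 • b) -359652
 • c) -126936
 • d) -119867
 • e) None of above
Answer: a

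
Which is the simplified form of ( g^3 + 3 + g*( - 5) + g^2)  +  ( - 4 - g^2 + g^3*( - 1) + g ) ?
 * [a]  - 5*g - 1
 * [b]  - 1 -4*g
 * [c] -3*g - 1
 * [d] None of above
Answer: b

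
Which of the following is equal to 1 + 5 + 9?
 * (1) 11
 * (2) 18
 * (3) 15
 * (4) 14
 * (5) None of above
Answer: 3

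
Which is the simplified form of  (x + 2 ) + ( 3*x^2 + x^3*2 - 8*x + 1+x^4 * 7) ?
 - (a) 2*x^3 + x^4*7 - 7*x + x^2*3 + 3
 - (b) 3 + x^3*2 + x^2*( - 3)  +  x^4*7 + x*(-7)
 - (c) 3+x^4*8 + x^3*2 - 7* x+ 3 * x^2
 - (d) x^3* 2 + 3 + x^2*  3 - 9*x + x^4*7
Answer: a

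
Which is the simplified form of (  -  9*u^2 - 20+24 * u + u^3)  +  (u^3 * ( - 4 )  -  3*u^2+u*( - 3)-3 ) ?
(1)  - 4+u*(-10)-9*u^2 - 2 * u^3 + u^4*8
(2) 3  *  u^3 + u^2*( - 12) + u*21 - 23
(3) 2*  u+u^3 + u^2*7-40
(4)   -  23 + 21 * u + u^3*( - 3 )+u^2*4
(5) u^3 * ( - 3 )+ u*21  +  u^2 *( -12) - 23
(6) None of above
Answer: 5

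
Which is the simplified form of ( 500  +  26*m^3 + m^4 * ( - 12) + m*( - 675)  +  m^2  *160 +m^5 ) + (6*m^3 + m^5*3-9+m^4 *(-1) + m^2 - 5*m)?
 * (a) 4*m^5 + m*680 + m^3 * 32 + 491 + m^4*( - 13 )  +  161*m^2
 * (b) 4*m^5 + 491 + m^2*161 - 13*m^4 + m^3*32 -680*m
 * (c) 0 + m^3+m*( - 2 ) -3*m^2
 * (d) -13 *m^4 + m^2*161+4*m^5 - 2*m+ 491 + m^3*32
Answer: b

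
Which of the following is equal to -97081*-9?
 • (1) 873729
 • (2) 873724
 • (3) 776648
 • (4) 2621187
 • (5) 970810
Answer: 1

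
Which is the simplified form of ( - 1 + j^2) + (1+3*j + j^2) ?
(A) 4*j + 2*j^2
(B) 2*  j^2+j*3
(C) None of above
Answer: B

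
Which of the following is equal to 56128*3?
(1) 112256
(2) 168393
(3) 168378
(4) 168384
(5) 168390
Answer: 4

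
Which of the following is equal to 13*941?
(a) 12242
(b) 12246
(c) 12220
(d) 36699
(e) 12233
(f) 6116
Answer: e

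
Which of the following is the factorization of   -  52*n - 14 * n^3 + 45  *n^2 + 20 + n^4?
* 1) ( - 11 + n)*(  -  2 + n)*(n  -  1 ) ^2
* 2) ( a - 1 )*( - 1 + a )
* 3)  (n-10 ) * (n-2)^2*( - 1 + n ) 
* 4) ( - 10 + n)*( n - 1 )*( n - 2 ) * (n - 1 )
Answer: 4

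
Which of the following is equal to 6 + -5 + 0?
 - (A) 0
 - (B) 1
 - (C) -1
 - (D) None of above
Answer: B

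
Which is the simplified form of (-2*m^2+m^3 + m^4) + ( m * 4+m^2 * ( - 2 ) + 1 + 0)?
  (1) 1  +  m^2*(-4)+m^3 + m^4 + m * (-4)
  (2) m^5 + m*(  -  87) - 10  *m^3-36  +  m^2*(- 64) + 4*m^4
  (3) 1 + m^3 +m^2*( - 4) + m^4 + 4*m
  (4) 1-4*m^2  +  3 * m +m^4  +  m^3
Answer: 3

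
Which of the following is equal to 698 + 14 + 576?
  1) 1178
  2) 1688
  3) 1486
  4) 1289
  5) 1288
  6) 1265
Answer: 5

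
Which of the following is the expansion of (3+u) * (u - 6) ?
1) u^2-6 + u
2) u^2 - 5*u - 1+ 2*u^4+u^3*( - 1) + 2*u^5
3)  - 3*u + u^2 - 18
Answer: 3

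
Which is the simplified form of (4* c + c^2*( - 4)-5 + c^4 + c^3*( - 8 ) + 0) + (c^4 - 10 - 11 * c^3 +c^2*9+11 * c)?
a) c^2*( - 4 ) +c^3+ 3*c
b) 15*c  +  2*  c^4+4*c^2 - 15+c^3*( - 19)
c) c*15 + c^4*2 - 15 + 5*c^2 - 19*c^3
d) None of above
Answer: c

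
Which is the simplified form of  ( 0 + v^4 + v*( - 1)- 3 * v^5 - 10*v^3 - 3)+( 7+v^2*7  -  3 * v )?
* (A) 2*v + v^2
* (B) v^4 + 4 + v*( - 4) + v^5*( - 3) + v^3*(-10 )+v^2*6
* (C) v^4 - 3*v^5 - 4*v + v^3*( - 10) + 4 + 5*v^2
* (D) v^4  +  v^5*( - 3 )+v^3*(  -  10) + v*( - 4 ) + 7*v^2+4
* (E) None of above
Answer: D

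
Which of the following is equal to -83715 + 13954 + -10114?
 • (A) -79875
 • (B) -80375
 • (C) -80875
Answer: A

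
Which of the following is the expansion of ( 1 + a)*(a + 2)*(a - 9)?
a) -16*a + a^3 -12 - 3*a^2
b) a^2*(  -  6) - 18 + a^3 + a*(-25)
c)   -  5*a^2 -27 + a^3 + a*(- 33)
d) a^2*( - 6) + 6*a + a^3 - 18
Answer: b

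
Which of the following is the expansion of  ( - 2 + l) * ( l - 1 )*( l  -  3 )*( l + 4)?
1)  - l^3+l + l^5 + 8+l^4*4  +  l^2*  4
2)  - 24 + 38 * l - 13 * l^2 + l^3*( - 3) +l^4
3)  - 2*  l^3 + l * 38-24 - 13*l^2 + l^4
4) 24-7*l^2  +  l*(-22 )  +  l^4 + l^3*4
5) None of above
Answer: 3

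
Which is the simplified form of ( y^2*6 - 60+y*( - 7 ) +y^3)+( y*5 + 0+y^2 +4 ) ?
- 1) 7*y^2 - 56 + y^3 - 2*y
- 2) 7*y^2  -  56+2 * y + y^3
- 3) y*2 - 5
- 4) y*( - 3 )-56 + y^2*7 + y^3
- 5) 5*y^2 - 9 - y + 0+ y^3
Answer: 1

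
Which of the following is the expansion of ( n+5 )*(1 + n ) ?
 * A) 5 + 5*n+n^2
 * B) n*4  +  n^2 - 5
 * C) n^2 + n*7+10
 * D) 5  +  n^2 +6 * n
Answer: D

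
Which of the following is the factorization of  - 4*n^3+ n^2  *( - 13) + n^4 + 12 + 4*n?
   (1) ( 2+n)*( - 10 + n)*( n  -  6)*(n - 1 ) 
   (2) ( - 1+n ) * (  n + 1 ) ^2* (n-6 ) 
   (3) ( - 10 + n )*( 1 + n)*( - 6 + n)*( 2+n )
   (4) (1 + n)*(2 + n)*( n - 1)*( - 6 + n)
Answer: 4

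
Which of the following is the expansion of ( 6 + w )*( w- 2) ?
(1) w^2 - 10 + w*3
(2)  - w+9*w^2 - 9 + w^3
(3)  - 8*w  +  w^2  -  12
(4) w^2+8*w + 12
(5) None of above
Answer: 5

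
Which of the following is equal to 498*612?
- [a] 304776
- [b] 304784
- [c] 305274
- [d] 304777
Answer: a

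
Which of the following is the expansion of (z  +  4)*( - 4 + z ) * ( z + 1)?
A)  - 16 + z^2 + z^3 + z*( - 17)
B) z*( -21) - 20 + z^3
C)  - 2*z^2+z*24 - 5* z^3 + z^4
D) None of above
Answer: D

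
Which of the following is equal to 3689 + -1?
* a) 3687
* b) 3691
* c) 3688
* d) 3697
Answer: c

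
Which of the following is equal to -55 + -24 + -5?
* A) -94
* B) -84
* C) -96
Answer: B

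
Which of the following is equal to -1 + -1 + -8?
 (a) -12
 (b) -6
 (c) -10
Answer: c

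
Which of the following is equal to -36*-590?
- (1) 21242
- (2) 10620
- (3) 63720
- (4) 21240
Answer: 4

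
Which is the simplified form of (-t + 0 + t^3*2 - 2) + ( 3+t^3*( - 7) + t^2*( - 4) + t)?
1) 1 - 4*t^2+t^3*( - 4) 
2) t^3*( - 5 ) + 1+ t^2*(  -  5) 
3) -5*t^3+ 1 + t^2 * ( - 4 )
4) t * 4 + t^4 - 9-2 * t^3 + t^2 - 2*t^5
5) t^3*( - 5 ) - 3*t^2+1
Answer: 3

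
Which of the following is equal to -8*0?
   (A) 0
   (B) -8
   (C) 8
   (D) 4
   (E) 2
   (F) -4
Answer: A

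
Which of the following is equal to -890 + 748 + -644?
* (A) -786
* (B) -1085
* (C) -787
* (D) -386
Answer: A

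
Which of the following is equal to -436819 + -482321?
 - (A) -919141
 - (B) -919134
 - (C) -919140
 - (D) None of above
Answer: C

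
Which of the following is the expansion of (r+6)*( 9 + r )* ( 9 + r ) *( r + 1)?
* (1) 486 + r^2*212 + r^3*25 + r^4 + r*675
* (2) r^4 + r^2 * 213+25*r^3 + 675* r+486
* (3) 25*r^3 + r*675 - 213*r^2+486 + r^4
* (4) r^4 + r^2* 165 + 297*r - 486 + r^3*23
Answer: 2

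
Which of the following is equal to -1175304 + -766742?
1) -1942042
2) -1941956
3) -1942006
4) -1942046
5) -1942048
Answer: 4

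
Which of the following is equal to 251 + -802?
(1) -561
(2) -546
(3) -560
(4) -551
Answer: 4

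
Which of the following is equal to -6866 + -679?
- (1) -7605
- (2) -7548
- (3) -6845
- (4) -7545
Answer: 4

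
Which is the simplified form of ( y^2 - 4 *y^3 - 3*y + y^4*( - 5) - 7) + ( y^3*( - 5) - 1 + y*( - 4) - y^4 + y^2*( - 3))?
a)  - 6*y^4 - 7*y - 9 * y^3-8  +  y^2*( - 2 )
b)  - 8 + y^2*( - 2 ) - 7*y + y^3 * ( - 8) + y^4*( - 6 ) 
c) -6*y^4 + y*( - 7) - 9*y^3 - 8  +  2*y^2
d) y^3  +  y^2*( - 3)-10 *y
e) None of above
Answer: a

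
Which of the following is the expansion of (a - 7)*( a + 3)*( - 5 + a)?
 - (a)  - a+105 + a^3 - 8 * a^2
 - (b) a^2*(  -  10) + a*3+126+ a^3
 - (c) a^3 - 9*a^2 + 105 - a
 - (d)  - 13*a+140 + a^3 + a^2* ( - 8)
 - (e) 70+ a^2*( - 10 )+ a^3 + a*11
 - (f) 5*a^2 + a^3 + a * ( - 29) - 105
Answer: c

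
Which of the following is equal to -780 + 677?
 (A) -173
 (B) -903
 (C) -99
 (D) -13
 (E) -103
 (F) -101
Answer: E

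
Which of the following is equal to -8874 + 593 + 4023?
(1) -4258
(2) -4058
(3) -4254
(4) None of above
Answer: 1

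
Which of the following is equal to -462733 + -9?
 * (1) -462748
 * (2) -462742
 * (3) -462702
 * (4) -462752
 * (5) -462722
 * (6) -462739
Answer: 2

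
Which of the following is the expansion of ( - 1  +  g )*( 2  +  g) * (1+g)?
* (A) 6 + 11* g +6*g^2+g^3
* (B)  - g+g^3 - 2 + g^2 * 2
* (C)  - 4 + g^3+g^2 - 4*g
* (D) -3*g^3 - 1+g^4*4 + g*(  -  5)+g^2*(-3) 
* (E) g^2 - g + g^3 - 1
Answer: B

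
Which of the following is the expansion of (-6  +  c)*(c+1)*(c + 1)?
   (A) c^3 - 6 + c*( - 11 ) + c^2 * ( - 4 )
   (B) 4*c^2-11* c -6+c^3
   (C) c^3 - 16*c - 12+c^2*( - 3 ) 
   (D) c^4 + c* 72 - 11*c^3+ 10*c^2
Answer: A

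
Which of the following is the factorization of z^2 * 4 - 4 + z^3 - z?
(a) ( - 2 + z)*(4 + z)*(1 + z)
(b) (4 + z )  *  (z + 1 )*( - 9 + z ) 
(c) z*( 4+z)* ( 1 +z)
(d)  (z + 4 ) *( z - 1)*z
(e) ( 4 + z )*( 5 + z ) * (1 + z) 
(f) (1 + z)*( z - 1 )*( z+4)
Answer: f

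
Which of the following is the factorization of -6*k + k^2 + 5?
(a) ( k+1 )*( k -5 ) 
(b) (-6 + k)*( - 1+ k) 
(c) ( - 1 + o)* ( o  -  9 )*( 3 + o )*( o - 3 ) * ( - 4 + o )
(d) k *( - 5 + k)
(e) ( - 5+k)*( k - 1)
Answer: e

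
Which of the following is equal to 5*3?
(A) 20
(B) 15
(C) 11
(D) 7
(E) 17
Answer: B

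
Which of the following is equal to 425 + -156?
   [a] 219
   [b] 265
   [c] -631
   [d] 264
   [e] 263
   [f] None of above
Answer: f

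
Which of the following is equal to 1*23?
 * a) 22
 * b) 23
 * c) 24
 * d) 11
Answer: b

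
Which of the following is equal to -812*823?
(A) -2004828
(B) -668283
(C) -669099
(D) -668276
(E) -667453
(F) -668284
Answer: D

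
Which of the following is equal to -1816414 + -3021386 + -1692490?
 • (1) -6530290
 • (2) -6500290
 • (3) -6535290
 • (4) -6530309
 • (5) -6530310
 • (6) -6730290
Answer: 1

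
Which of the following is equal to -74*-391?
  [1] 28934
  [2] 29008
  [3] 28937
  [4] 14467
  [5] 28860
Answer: 1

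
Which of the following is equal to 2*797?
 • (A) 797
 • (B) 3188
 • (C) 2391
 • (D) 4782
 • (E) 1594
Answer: E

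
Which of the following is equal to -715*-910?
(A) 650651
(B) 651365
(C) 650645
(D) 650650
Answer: D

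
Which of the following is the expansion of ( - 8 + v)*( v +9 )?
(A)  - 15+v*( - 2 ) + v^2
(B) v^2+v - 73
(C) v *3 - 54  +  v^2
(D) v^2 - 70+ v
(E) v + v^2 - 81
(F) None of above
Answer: F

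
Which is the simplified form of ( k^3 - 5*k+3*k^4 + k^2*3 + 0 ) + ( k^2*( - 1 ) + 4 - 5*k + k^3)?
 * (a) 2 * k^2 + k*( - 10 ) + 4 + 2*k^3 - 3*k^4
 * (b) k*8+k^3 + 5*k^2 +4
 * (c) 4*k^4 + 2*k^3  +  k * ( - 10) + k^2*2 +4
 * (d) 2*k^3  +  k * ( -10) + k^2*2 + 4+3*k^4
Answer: d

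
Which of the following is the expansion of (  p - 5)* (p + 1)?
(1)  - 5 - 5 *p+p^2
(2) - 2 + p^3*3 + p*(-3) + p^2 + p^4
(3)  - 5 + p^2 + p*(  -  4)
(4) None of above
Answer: 3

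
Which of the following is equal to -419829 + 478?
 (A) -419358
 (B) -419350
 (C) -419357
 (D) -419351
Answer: D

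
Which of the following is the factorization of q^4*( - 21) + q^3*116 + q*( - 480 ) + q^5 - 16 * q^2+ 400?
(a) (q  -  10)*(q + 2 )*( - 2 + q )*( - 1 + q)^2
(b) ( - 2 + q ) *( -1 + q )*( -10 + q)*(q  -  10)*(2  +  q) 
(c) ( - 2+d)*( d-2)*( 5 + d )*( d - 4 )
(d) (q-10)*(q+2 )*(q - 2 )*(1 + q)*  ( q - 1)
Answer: b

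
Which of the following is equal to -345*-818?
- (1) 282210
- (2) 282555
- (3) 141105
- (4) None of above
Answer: 1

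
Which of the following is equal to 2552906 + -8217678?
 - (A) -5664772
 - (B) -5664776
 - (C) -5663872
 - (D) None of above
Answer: A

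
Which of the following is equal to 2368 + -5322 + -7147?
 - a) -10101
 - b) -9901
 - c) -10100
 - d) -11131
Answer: a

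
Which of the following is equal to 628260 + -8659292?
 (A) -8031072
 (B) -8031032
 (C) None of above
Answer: B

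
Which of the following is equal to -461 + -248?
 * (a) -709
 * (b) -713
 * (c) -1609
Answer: a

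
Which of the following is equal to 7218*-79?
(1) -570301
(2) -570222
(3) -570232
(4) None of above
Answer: 2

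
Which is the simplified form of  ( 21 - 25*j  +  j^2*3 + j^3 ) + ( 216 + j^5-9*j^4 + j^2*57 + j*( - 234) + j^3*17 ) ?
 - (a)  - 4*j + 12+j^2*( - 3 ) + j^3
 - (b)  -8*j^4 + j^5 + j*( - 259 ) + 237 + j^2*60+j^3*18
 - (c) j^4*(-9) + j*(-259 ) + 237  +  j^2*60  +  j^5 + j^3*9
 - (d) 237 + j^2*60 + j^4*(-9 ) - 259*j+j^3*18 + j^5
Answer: d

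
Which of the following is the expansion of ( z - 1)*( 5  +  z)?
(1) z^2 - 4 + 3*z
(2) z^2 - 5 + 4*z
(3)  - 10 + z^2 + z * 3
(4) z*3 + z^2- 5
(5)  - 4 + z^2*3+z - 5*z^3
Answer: 2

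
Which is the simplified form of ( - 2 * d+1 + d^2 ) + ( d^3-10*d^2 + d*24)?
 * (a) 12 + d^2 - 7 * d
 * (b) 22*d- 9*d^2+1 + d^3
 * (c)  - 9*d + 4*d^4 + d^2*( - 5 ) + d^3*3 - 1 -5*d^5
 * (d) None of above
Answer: b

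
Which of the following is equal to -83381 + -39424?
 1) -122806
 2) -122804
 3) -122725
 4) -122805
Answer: 4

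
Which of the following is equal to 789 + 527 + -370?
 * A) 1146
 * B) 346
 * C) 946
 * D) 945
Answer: C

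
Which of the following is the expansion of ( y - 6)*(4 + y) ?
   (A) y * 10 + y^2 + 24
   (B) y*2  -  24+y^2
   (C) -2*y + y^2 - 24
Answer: C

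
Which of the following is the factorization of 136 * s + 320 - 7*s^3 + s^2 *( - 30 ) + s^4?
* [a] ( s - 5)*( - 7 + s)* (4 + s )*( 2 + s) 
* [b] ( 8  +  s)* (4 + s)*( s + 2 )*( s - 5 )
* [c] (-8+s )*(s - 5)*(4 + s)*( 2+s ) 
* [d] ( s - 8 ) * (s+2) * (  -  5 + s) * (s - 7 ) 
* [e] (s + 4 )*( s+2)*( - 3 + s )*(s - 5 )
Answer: c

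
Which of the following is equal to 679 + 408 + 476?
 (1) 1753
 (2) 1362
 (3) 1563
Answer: 3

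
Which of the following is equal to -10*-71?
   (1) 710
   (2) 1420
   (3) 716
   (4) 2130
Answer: 1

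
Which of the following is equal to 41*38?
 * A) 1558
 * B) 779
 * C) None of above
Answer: A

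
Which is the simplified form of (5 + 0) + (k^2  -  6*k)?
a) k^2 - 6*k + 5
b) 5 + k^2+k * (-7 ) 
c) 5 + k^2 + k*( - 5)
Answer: a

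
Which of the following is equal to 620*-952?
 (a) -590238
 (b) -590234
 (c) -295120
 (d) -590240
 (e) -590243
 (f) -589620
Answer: d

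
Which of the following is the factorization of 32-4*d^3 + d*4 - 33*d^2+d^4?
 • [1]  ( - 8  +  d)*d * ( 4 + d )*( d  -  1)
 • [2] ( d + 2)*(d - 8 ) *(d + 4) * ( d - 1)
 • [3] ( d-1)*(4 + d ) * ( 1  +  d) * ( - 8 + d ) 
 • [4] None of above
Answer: 3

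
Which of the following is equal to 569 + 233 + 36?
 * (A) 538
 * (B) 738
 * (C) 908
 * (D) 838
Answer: D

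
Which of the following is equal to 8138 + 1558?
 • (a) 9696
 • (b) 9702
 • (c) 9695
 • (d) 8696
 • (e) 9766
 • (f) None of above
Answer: a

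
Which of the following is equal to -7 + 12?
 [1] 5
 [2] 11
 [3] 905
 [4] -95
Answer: 1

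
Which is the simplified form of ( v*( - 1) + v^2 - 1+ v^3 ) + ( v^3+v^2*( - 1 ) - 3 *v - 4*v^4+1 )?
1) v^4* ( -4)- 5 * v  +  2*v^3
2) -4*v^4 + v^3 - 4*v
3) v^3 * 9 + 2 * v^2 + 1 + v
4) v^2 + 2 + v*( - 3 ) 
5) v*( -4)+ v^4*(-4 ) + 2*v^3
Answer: 5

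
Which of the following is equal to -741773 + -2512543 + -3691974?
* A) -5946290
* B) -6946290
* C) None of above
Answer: B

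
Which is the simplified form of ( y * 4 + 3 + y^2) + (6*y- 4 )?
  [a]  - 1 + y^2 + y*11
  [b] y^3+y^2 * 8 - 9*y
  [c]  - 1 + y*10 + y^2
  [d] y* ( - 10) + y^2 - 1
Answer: c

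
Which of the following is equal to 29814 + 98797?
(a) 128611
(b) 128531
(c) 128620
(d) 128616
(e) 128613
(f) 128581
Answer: a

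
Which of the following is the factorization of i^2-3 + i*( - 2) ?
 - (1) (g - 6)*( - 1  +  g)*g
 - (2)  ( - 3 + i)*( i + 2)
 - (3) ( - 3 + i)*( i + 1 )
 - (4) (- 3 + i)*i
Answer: 3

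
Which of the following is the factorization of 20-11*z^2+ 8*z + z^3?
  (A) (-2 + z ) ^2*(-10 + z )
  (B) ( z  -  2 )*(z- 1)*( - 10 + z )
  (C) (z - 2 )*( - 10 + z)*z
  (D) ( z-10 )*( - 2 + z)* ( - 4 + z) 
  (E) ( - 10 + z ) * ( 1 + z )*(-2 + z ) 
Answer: E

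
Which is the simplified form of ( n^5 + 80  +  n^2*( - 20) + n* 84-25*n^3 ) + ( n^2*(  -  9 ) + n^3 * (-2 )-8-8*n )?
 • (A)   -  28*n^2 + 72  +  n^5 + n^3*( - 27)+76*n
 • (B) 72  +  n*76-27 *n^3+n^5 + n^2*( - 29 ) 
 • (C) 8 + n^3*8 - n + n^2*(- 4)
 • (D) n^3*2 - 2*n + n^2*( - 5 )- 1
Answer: B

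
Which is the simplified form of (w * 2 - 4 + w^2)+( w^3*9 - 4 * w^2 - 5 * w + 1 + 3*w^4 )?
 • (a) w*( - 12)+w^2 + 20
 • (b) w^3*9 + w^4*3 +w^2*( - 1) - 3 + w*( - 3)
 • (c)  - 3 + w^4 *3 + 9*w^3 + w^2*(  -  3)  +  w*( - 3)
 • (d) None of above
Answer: c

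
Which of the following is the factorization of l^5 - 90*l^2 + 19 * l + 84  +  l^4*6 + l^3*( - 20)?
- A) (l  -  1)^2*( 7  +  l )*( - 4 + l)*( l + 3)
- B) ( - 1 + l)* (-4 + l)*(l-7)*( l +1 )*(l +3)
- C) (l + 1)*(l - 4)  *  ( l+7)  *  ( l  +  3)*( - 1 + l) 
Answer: C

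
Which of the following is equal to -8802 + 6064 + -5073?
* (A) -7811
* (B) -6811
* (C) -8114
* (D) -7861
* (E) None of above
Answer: A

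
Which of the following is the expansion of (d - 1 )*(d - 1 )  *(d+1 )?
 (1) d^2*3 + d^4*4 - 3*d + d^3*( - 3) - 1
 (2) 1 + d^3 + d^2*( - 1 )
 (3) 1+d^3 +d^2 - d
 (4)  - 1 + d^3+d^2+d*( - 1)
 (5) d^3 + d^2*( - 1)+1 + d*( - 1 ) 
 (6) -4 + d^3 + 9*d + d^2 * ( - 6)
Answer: 5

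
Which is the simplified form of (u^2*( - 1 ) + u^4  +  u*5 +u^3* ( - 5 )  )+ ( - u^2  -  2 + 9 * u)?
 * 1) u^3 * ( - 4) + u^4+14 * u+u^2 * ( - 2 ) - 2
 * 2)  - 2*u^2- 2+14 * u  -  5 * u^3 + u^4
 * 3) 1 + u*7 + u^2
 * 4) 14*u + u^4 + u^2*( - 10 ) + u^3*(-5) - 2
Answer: 2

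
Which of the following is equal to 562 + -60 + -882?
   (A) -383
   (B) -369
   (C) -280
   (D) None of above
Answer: D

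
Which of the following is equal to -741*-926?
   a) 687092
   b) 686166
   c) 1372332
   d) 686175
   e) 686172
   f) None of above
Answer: b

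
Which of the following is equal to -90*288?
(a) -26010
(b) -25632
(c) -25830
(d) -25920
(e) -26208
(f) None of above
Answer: d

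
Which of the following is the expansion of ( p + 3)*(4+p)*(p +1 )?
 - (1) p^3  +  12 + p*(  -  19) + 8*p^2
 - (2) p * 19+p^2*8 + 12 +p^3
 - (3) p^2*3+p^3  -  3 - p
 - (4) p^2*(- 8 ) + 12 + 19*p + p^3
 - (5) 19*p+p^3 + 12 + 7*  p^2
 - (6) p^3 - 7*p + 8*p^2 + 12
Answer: 2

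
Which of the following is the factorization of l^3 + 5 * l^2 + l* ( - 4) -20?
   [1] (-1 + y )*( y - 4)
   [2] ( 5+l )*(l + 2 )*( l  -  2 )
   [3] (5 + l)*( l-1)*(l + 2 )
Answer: 2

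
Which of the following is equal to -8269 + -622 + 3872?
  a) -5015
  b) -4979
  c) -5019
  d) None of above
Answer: c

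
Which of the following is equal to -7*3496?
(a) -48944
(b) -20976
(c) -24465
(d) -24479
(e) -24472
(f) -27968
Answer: e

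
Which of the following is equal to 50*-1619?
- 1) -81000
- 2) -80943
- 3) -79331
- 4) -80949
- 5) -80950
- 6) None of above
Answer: 5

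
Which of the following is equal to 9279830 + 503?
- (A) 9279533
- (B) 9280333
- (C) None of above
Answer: B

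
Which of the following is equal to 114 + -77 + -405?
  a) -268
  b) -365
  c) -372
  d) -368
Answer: d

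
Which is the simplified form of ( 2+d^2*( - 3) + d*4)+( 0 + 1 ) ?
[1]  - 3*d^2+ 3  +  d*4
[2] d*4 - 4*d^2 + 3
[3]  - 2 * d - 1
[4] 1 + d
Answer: 1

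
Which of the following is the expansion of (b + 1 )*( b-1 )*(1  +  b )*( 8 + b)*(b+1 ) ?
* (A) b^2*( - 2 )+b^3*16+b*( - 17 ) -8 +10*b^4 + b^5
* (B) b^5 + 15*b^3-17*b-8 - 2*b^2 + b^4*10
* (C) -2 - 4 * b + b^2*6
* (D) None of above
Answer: A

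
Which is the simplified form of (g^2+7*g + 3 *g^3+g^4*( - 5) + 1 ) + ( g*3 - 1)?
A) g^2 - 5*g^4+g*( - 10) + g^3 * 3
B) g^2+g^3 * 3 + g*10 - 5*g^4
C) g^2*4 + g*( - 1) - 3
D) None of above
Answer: B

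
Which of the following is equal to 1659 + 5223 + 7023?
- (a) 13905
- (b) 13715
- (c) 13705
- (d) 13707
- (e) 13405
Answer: a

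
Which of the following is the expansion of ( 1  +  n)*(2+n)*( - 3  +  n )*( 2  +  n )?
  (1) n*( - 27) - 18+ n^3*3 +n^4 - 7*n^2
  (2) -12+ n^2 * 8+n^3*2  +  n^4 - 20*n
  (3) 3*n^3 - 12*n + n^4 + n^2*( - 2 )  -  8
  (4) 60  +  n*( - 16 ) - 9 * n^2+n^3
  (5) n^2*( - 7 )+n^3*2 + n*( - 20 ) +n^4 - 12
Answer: 5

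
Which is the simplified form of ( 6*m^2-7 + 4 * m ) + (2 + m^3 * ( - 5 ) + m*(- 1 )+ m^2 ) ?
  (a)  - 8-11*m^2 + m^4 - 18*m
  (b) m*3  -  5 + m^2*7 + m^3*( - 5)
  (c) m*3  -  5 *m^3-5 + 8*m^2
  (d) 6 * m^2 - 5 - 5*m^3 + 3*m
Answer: b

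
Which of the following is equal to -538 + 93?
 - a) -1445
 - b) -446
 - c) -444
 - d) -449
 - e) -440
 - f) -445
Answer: f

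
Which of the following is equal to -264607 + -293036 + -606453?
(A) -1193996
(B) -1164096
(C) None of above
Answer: B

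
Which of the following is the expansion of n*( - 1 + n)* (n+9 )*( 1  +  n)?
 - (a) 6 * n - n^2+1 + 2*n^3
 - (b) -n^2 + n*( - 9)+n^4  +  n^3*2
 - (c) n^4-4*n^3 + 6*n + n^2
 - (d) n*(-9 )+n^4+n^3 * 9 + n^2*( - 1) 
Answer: d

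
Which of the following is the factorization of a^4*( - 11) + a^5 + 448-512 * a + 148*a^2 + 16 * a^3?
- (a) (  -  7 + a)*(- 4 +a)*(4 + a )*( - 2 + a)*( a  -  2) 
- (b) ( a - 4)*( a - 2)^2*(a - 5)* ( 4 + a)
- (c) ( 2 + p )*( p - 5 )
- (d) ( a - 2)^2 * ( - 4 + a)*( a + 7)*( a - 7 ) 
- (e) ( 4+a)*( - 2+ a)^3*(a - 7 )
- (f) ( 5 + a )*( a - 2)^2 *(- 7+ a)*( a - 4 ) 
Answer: a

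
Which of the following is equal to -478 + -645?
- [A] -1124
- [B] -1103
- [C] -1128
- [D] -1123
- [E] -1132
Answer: D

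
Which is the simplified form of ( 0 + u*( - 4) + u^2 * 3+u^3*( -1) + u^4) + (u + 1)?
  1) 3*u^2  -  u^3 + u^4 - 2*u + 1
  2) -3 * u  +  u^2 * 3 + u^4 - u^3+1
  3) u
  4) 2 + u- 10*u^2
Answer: 2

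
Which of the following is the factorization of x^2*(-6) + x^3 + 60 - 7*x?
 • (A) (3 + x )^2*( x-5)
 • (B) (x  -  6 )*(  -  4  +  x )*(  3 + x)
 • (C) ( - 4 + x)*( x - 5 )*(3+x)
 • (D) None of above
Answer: C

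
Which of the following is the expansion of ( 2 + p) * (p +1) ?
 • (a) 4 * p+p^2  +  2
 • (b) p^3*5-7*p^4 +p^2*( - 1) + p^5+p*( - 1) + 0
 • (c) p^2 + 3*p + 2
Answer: c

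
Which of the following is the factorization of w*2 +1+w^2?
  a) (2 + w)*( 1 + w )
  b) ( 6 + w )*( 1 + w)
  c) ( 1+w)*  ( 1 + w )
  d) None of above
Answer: c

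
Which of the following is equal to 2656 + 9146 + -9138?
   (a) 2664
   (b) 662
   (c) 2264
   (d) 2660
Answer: a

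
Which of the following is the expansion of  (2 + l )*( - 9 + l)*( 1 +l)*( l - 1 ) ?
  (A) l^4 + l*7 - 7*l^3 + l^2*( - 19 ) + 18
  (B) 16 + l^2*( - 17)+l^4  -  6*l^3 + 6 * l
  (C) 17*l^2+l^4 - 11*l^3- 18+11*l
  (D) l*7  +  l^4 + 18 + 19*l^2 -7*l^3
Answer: A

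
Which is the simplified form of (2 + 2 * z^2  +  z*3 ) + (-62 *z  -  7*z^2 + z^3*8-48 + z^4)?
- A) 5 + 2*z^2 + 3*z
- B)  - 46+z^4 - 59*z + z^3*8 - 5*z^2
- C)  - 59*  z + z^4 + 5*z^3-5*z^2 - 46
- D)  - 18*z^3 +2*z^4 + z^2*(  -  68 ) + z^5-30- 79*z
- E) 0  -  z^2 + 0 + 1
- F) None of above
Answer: B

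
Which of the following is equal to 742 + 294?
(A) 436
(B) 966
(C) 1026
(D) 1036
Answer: D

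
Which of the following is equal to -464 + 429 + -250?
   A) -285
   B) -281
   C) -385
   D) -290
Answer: A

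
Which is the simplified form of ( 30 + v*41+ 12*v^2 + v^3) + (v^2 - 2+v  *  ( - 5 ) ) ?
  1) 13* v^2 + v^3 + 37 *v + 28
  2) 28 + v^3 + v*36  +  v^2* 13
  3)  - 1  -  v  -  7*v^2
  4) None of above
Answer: 2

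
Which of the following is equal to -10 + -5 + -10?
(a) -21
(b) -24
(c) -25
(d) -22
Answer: c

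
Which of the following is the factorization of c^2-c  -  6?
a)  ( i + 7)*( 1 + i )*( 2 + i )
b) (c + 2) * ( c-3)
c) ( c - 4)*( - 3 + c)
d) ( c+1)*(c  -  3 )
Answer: b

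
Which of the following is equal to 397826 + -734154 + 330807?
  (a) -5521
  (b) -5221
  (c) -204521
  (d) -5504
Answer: a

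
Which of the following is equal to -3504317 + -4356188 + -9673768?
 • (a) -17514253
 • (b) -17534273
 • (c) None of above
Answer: b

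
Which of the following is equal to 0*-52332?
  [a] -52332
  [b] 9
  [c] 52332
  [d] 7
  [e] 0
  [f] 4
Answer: e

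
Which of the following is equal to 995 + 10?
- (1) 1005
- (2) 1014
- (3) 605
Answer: 1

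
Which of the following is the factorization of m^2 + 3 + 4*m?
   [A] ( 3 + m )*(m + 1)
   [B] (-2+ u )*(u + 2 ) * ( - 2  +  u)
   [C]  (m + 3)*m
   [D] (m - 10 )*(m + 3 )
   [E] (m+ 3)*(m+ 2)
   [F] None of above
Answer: A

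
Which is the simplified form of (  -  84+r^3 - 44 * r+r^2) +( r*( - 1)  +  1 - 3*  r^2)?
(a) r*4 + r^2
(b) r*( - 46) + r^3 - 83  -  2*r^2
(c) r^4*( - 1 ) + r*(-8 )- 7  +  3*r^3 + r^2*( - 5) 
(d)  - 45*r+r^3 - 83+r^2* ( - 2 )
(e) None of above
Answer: d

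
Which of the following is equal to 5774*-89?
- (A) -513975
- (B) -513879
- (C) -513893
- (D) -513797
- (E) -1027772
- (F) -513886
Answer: F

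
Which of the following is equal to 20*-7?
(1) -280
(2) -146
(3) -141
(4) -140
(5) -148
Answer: 4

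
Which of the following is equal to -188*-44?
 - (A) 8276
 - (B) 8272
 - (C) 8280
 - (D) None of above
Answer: B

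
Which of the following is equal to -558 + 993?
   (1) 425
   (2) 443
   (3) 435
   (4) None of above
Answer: 3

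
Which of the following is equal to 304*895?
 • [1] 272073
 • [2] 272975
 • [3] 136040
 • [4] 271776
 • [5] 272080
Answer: 5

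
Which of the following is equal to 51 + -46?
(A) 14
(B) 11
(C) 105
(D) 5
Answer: D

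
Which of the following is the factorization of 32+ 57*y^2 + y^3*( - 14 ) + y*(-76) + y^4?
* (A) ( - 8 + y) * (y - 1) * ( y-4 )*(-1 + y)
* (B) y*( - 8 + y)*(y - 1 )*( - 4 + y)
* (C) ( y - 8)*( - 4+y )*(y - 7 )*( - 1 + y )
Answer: A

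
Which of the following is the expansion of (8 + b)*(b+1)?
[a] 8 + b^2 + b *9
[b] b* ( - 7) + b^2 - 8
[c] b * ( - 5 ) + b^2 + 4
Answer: a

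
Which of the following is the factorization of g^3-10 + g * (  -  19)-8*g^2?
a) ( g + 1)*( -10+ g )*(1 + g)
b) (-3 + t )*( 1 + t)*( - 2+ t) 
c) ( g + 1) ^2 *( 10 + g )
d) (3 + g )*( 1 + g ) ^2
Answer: a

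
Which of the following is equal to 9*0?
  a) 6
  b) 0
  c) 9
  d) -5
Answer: b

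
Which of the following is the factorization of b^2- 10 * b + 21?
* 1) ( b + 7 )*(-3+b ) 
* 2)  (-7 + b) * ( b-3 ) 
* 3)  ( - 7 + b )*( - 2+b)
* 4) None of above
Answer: 2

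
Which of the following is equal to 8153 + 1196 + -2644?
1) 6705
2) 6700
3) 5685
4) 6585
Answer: 1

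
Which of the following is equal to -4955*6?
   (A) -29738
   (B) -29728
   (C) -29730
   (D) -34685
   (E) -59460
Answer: C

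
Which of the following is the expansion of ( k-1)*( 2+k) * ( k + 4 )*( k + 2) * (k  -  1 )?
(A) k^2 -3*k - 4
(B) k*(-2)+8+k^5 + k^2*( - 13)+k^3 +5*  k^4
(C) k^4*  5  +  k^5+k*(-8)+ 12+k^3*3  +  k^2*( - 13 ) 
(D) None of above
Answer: D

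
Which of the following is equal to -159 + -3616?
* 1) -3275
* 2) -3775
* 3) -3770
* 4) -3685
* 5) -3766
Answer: 2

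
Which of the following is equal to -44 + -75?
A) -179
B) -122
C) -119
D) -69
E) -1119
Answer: C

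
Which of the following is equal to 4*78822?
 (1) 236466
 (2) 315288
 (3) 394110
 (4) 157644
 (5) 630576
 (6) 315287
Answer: 2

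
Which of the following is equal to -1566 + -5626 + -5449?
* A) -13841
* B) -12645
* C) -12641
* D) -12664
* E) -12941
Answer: C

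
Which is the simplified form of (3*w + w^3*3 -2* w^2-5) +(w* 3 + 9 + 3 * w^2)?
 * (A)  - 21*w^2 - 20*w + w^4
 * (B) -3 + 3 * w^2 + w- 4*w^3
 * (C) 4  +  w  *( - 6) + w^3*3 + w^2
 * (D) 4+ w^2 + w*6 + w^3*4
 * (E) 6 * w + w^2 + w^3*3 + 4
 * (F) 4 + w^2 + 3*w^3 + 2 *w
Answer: E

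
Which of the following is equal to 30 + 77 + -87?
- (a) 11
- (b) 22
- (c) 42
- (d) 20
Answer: d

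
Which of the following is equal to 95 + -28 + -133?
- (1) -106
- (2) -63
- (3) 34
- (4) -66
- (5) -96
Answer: 4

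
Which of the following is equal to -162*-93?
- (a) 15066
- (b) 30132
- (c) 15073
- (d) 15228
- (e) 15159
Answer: a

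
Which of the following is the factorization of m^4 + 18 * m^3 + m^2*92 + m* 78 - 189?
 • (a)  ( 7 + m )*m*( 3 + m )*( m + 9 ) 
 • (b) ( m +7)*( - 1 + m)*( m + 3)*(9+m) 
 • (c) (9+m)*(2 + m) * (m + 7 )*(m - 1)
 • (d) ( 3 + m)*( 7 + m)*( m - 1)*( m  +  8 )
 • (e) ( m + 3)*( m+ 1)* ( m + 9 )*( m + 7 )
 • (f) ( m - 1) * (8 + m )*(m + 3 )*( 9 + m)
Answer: b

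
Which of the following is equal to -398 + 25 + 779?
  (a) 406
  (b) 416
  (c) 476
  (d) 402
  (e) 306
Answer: a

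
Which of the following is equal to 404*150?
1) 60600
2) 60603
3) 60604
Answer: 1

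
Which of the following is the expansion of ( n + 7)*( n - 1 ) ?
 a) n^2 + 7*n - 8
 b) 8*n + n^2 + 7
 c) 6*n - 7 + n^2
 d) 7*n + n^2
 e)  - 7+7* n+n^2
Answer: c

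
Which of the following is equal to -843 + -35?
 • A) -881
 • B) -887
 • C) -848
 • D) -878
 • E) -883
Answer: D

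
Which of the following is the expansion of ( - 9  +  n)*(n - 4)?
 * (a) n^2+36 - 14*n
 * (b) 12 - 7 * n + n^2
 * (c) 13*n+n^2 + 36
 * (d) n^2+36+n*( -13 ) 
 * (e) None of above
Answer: d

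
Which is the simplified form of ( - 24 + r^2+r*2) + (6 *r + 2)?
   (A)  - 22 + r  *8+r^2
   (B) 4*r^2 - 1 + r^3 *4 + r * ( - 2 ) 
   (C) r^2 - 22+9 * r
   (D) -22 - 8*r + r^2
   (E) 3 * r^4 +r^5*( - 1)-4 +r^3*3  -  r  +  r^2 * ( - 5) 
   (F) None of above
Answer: A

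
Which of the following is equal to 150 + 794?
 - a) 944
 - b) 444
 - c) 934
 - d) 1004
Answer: a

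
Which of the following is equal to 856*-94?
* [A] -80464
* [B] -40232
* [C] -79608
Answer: A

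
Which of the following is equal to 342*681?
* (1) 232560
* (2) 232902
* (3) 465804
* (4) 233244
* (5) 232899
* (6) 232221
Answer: 2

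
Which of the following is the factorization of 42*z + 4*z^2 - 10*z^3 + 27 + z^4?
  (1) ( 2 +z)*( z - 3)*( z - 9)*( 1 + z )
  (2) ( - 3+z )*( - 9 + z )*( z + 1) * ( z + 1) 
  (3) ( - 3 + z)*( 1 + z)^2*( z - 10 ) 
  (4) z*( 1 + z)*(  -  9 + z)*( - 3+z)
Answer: 2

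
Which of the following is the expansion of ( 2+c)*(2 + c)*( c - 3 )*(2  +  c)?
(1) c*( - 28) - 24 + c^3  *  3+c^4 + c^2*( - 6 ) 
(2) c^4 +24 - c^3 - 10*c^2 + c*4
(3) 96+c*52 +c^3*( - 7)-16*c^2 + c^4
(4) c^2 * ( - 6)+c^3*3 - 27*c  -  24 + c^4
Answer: 1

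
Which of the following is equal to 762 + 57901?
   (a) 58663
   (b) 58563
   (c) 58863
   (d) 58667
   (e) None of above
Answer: a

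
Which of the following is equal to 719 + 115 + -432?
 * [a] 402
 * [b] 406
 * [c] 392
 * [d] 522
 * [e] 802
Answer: a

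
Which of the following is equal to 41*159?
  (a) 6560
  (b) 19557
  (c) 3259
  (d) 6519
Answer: d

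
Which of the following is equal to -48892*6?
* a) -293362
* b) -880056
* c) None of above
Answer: c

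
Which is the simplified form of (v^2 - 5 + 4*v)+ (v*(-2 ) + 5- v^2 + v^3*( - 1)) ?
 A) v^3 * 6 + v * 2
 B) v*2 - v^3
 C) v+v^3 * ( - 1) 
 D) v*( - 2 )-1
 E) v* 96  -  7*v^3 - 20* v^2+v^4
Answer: B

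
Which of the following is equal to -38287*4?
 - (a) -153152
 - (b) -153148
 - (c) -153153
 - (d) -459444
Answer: b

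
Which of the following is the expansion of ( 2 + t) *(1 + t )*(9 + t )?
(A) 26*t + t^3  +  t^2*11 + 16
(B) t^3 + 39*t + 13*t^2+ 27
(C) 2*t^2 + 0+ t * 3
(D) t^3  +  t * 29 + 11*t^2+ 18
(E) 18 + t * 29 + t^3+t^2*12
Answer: E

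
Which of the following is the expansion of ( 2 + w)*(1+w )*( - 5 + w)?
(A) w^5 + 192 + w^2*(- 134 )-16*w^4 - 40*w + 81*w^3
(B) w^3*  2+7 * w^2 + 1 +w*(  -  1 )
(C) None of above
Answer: C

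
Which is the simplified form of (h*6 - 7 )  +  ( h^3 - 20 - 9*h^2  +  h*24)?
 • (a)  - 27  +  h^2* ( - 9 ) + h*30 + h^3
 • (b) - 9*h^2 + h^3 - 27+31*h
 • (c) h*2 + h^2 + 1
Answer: a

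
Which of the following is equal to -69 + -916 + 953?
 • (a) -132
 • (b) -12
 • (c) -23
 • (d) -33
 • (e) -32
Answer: e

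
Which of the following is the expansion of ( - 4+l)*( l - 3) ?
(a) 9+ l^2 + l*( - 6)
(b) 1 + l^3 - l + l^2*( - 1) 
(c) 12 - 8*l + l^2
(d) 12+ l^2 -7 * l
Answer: d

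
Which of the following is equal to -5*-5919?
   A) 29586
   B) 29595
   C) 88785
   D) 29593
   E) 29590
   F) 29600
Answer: B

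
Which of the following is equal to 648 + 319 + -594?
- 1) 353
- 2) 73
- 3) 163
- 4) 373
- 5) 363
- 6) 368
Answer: 4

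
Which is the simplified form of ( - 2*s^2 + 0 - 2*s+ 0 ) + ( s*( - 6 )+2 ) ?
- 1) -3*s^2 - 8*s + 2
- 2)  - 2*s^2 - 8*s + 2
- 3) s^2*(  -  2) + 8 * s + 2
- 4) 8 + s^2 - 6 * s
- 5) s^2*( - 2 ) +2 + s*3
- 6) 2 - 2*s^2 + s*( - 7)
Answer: 2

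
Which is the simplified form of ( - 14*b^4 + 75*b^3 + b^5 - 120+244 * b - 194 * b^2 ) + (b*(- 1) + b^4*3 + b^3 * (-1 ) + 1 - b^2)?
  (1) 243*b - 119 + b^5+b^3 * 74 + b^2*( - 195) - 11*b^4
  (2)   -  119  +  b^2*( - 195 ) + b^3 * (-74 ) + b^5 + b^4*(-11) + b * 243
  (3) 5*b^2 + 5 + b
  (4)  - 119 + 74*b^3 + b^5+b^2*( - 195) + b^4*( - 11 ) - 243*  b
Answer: 1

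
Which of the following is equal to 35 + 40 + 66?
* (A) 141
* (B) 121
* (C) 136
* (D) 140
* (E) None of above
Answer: A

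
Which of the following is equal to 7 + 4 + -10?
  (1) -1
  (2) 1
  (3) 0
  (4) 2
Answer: 2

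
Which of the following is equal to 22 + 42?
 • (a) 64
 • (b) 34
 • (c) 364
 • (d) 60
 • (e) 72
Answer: a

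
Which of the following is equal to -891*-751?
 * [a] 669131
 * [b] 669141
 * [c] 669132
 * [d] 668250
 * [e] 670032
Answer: b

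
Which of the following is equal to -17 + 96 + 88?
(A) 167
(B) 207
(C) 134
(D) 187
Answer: A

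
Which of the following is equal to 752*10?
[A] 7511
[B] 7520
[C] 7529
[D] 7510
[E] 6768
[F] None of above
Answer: B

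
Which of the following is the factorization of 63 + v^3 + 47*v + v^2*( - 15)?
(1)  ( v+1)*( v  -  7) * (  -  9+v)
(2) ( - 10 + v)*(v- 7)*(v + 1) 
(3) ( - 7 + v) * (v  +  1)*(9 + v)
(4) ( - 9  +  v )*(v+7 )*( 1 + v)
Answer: 1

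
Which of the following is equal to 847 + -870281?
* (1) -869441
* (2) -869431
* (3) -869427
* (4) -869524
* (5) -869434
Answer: 5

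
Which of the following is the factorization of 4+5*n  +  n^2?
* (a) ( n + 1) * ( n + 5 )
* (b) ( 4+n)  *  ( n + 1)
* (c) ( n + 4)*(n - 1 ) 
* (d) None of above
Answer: b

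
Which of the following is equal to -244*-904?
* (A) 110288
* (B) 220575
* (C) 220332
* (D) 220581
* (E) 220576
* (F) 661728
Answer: E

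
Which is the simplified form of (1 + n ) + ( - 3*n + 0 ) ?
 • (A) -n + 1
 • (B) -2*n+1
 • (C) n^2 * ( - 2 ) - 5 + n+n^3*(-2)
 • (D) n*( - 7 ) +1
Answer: B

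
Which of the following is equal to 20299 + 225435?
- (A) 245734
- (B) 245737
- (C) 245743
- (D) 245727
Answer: A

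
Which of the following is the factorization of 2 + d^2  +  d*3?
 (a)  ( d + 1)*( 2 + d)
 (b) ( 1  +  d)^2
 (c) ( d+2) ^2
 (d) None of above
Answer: a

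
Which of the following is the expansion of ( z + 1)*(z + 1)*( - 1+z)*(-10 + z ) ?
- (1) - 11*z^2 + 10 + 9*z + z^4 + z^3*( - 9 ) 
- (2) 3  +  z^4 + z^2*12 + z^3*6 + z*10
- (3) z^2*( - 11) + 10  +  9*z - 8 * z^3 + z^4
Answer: 1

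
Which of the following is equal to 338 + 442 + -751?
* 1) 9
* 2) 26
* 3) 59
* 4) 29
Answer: 4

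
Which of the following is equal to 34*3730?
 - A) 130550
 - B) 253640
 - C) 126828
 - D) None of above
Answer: D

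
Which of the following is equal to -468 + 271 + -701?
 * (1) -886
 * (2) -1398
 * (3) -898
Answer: 3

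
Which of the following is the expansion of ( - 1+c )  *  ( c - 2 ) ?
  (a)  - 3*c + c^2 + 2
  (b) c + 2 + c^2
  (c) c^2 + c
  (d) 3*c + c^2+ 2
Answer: a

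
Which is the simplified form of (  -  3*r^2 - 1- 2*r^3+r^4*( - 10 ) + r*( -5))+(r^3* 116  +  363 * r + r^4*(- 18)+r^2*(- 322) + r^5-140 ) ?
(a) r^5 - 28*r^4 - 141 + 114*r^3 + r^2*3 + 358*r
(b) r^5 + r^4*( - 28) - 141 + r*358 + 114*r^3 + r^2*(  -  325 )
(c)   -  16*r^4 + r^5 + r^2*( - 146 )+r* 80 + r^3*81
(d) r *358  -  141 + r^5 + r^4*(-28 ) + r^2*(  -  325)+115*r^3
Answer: b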